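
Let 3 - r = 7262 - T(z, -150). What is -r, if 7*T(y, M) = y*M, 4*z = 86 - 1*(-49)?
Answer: 111751/14 ≈ 7982.2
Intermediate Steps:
z = 135/4 (z = (86 - 1*(-49))/4 = (86 + 49)/4 = (¼)*135 = 135/4 ≈ 33.750)
T(y, M) = M*y/7 (T(y, M) = (y*M)/7 = (M*y)/7 = M*y/7)
r = -111751/14 (r = 3 - (7262 - (-150)*135/(7*4)) = 3 - (7262 - 1*(-10125/14)) = 3 - (7262 + 10125/14) = 3 - 1*111793/14 = 3 - 111793/14 = -111751/14 ≈ -7982.2)
-r = -1*(-111751/14) = 111751/14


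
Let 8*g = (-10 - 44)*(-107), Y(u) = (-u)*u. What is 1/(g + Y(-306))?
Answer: -4/371655 ≈ -1.0763e-5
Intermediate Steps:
Y(u) = -u²
g = 2889/4 (g = ((-10 - 44)*(-107))/8 = (-54*(-107))/8 = (⅛)*5778 = 2889/4 ≈ 722.25)
1/(g + Y(-306)) = 1/(2889/4 - 1*(-306)²) = 1/(2889/4 - 1*93636) = 1/(2889/4 - 93636) = 1/(-371655/4) = -4/371655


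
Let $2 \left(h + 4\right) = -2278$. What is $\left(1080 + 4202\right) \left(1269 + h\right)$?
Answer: $665532$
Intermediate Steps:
$h = -1143$ ($h = -4 + \frac{1}{2} \left(-2278\right) = -4 - 1139 = -1143$)
$\left(1080 + 4202\right) \left(1269 + h\right) = \left(1080 + 4202\right) \left(1269 - 1143\right) = 5282 \cdot 126 = 665532$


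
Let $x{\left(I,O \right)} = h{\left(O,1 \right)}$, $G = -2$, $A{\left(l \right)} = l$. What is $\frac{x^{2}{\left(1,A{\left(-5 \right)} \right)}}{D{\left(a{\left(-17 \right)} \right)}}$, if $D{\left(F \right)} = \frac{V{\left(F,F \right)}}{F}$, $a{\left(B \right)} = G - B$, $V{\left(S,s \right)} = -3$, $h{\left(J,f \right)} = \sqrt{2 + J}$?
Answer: $15$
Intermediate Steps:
$x{\left(I,O \right)} = \sqrt{2 + O}$
$a{\left(B \right)} = -2 - B$
$D{\left(F \right)} = - \frac{3}{F}$
$\frac{x^{2}{\left(1,A{\left(-5 \right)} \right)}}{D{\left(a{\left(-17 \right)} \right)}} = \frac{\left(\sqrt{2 - 5}\right)^{2}}{\left(-3\right) \frac{1}{-2 - -17}} = \frac{\left(\sqrt{-3}\right)^{2}}{\left(-3\right) \frac{1}{-2 + 17}} = \frac{\left(i \sqrt{3}\right)^{2}}{\left(-3\right) \frac{1}{15}} = - \frac{3}{\left(-3\right) \frac{1}{15}} = - \frac{3}{- \frac{1}{5}} = \left(-3\right) \left(-5\right) = 15$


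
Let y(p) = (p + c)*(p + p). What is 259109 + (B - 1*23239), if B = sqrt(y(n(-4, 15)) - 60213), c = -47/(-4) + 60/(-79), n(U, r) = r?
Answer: 235870 + 47*I*sqrt(671658)/158 ≈ 2.3587e+5 + 243.79*I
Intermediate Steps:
c = 3473/316 (c = -47*(-1/4) + 60*(-1/79) = 47/4 - 60/79 = 3473/316 ≈ 10.991)
y(p) = 2*p*(3473/316 + p) (y(p) = (p + 3473/316)*(p + p) = (3473/316 + p)*(2*p) = 2*p*(3473/316 + p))
B = 47*I*sqrt(671658)/158 (B = sqrt((1/158)*15*(3473 + 316*15) - 60213) = sqrt((1/158)*15*(3473 + 4740) - 60213) = sqrt((1/158)*15*8213 - 60213) = sqrt(123195/158 - 60213) = sqrt(-9390459/158) = 47*I*sqrt(671658)/158 ≈ 243.79*I)
259109 + (B - 1*23239) = 259109 + (47*I*sqrt(671658)/158 - 1*23239) = 259109 + (47*I*sqrt(671658)/158 - 23239) = 259109 + (-23239 + 47*I*sqrt(671658)/158) = 235870 + 47*I*sqrt(671658)/158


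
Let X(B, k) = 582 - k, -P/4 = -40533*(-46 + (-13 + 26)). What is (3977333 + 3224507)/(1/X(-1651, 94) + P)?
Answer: -3514497920/2610973727 ≈ -1.3460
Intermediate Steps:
P = -5350356 (P = -(-162132)*(-46 + (-13 + 26)) = -(-162132)*(-46 + 13) = -(-162132)*(-33) = -4*1337589 = -5350356)
(3977333 + 3224507)/(1/X(-1651, 94) + P) = (3977333 + 3224507)/(1/(582 - 1*94) - 5350356) = 7201840/(1/(582 - 94) - 5350356) = 7201840/(1/488 - 5350356) = 7201840/(-2610973727/488) = 7201840*(-488/2610973727) = -3514497920/2610973727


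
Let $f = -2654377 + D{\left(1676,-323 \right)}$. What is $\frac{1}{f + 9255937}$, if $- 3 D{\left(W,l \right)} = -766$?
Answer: $\frac{3}{19805446} \approx 1.5147 \cdot 10^{-7}$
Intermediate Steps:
$D{\left(W,l \right)} = \frac{766}{3}$ ($D{\left(W,l \right)} = \left(- \frac{1}{3}\right) \left(-766\right) = \frac{766}{3}$)
$f = - \frac{7962365}{3}$ ($f = -2654377 + \frac{766}{3} = - \frac{7962365}{3} \approx -2.6541 \cdot 10^{6}$)
$\frac{1}{f + 9255937} = \frac{1}{- \frac{7962365}{3} + 9255937} = \frac{1}{\frac{19805446}{3}} = \frac{3}{19805446}$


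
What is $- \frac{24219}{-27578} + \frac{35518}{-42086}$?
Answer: $\frac{19882715}{580323854} \approx 0.034261$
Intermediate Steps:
$- \frac{24219}{-27578} + \frac{35518}{-42086} = \left(-24219\right) \left(- \frac{1}{27578}\right) + 35518 \left(- \frac{1}{42086}\right) = \frac{24219}{27578} - \frac{17759}{21043} = \frac{19882715}{580323854}$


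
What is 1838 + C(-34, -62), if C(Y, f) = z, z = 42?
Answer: 1880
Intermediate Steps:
C(Y, f) = 42
1838 + C(-34, -62) = 1838 + 42 = 1880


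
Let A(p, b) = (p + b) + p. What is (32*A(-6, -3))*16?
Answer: -7680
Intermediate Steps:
A(p, b) = b + 2*p (A(p, b) = (b + p) + p = b + 2*p)
(32*A(-6, -3))*16 = (32*(-3 + 2*(-6)))*16 = (32*(-3 - 12))*16 = (32*(-15))*16 = -480*16 = -7680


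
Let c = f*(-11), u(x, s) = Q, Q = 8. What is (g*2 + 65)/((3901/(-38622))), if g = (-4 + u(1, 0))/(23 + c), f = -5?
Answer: -32687086/50713 ≈ -644.55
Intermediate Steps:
u(x, s) = 8
c = 55 (c = -5*(-11) = 55)
g = 2/39 (g = (-4 + 8)/(23 + 55) = 4/78 = 4*(1/78) = 2/39 ≈ 0.051282)
(g*2 + 65)/((3901/(-38622))) = ((2/39)*2 + 65)/((3901/(-38622))) = (4/39 + 65)/((3901*(-1/38622))) = 2539/(39*(-3901/38622)) = (2539/39)*(-38622/3901) = -32687086/50713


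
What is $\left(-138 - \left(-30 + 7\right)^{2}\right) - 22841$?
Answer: $-23508$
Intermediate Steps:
$\left(-138 - \left(-30 + 7\right)^{2}\right) - 22841 = \left(-138 - \left(-23\right)^{2}\right) - 22841 = \left(-138 - 529\right) - 22841 = -667 - 22841 = -23508$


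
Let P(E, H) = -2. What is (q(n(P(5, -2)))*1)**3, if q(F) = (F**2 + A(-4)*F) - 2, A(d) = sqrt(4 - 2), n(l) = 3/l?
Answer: 217/64 - 225*sqrt(2)/32 ≈ -6.5531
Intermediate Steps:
A(d) = sqrt(2)
q(F) = -2 + F**2 + F*sqrt(2) (q(F) = (F**2 + sqrt(2)*F) - 2 = (F**2 + F*sqrt(2)) - 2 = -2 + F**2 + F*sqrt(2))
(q(n(P(5, -2)))*1)**3 = ((-2 + (3/(-2))**2 + (3/(-2))*sqrt(2))*1)**3 = ((-2 + (3*(-1/2))**2 + (3*(-1/2))*sqrt(2))*1)**3 = ((-2 + (-3/2)**2 - 3*sqrt(2)/2)*1)**3 = ((-2 + 9/4 - 3*sqrt(2)/2)*1)**3 = ((1/4 - 3*sqrt(2)/2)*1)**3 = (1/4 - 3*sqrt(2)/2)**3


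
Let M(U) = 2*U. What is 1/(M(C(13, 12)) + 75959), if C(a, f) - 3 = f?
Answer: 1/75989 ≈ 1.3160e-5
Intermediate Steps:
C(a, f) = 3 + f
1/(M(C(13, 12)) + 75959) = 1/(2*(3 + 12) + 75959) = 1/(2*15 + 75959) = 1/(30 + 75959) = 1/75989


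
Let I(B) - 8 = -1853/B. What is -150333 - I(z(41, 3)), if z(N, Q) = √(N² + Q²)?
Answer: -150341 + 1853*√10/130 ≈ -1.5030e+5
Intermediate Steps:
I(B) = 8 - 1853/B
-150333 - I(z(41, 3)) = -150333 - (8 - 1853/√(41² + 3²)) = -150333 - (8 - 1853/√(1681 + 9)) = -150333 - (8 - 1853*√10/130) = -150333 + (-8 + 1853*√10/130) = -150341 + 1853*√10/130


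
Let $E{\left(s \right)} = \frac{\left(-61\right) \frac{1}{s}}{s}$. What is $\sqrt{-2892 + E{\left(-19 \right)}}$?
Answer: $\frac{i \sqrt{1044073}}{19} \approx 53.779 i$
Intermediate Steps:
$E{\left(s \right)} = - \frac{61}{s^{2}}$
$\sqrt{-2892 + E{\left(-19 \right)}} = \sqrt{-2892 - \frac{61}{361}} = \sqrt{- \frac{1044073}{361}} = \frac{i \sqrt{1044073}}{19}$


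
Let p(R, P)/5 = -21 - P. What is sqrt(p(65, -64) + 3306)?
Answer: sqrt(3521) ≈ 59.338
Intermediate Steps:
p(R, P) = -105 - 5*P (p(R, P) = 5*(-21 - P) = -105 - 5*P)
sqrt(p(65, -64) + 3306) = sqrt((-105 - 5*(-64)) + 3306) = sqrt((-105 + 320) + 3306) = sqrt(215 + 3306) = sqrt(3521)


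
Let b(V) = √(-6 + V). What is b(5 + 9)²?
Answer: 8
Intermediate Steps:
b(5 + 9)² = (√(-6 + (5 + 9)))² = (√(-6 + 14))² = (√8)² = (2*√2)² = 8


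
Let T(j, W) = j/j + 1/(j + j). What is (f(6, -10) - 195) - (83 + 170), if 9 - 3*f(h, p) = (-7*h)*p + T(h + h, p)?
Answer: -42145/72 ≈ -585.35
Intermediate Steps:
T(j, W) = 1 + 1/(2*j)
f(h, p) = 3 - (1/2 + 2*h)/(6*h) + 7*h*p/3 (f(h, p) = 3 - ((-7*h)*p + (1/2 + (h + h))/(h + h))/3 = 3 - (-7*h*p + (1/2 + 2*h)/((2*h)))/3 = 3 - (-7*h*p + (1/(2*h))*(1/2 + 2*h))/3 = 3 - (-7*h*p + (1/2 + 2*h)/(2*h))/3 = 3 - ((1/2 + 2*h)/(2*h) - 7*h*p)/3 = 3 + (-(1/2 + 2*h)/(6*h) + 7*h*p/3) = 3 - (1/2 + 2*h)/(6*h) + 7*h*p/3)
(f(6, -10) - 195) - (83 + 170) = ((1/12)*(-1 + 32*6 + 28*(-10)*6**2)/6 - 195) - (83 + 170) = ((1/12)*(1/6)*(-1 + 192 + 28*(-10)*36) - 195) - 1*253 = ((1/12)*(1/6)*(-1 + 192 - 10080) - 195) - 253 = ((1/12)*(1/6)*(-9889) - 195) - 253 = (-9889/72 - 195) - 253 = -23929/72 - 253 = -42145/72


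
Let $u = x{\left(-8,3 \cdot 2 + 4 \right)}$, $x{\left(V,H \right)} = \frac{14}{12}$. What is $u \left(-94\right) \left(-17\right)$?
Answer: $\frac{5593}{3} \approx 1864.3$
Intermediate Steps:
$x{\left(V,H \right)} = \frac{7}{6}$ ($x{\left(V,H \right)} = 14 \cdot \frac{1}{12} = \frac{7}{6}$)
$u = \frac{7}{6} \approx 1.1667$
$u \left(-94\right) \left(-17\right) = \frac{7}{6} \left(-94\right) \left(-17\right) = \left(- \frac{329}{3}\right) \left(-17\right) = \frac{5593}{3}$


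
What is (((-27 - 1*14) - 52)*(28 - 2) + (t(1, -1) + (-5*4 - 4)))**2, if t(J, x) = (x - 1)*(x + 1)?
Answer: 5963364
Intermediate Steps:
t(J, x) = (1 + x)*(-1 + x) (t(J, x) = (-1 + x)*(1 + x) = (1 + x)*(-1 + x))
(((-27 - 1*14) - 52)*(28 - 2) + (t(1, -1) + (-5*4 - 4)))**2 = (((-27 - 1*14) - 52)*(28 - 2) + ((-1 + (-1)**2) + (-5*4 - 4)))**2 = (((-27 - 14) - 52)*26 + ((-1 + 1) + (-20 - 4)))**2 = ((-41 - 52)*26 + (0 - 24))**2 = (-93*26 - 24)**2 = (-2418 - 24)**2 = (-2442)**2 = 5963364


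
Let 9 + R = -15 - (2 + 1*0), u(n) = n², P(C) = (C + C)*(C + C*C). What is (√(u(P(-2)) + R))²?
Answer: 38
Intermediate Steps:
P(C) = 2*C*(C + C²) (P(C) = (2*C)*(C + C²) = 2*C*(C + C²))
R = -26 (R = -9 + (-15 - (2 + 1*0)) = -9 + (-15 - (2 + 0)) = -9 + (-15 - 1*2) = -9 + (-15 - 2) = -9 - 17 = -26)
(√(u(P(-2)) + R))² = (√((2*(-2)²*(1 - 2))² - 26))² = (√((2*4*(-1))² - 26))² = (√((-8)² - 26))² = (√(64 - 26))² = (√38)² = 38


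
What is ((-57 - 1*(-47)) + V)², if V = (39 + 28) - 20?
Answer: 1369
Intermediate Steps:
V = 47 (V = 67 - 20 = 47)
((-57 - 1*(-47)) + V)² = ((-57 - 1*(-47)) + 47)² = ((-57 + 47) + 47)² = (-10 + 47)² = 37² = 1369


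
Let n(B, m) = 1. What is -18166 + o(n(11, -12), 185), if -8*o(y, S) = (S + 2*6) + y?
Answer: -72763/4 ≈ -18191.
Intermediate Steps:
o(y, S) = -3/2 - S/8 - y/8 (o(y, S) = -((S + 2*6) + y)/8 = -((S + 12) + y)/8 = -((12 + S) + y)/8 = -(12 + S + y)/8 = -3/2 - S/8 - y/8)
-18166 + o(n(11, -12), 185) = -18166 + (-3/2 - 1/8*185 - 1/8*1) = -18166 + (-3/2 - 185/8 - 1/8) = -18166 - 99/4 = -72763/4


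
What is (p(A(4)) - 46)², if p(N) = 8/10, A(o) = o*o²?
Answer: 51076/25 ≈ 2043.0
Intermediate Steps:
A(o) = o³
p(N) = ⅘ (p(N) = 8*(⅒) = ⅘)
(p(A(4)) - 46)² = (⅘ - 46)² = (-226/5)² = 51076/25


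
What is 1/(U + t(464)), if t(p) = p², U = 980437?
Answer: 1/1195733 ≈ 8.3631e-7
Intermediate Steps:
1/(U + t(464)) = 1/(980437 + 464²) = 1/(980437 + 215296) = 1/1195733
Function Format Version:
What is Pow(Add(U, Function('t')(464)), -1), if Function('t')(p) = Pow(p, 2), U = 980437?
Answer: Rational(1, 1195733) ≈ 8.3631e-7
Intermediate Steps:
Pow(Add(U, Function('t')(464)), -1) = Pow(Add(980437, Pow(464, 2)), -1) = Pow(Add(980437, 215296), -1) = Pow(1195733, -1) = Rational(1, 1195733)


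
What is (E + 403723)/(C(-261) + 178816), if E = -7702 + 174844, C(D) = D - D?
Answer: 4495/1408 ≈ 3.1925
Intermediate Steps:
C(D) = 0
E = 167142
(E + 403723)/(C(-261) + 178816) = (167142 + 403723)/(0 + 178816) = 570865/178816 = 570865*(1/178816) = 4495/1408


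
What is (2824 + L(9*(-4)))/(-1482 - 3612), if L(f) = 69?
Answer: -2893/5094 ≈ -0.56792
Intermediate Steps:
(2824 + L(9*(-4)))/(-1482 - 3612) = (2824 + 69)/(-1482 - 3612) = 2893/(-5094) = 2893*(-1/5094) = -2893/5094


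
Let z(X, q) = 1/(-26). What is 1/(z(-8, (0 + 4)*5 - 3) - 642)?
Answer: -26/16693 ≈ -0.0015575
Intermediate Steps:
z(X, q) = -1/26
1/(z(-8, (0 + 4)*5 - 3) - 642) = 1/(-1/26 - 642) = 1/(-16693/26) = -26/16693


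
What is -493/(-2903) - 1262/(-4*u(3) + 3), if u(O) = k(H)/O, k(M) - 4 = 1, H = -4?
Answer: 10996181/31933 ≈ 344.35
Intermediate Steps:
k(M) = 5 (k(M) = 4 + 1 = 5)
u(O) = 5/O
-493/(-2903) - 1262/(-4*u(3) + 3) = -493/(-2903) - 1262/(-20/3 + 3) = -493*(-1/2903) - 1262/(-20/3 + 3) = 493/2903 - 1262/(-4*5/3 + 3) = 493/2903 - 1262/(-20/3 + 3) = 493/2903 - 1262/(-11/3) = 493/2903 - 1262*(-3/11) = 493/2903 + 3786/11 = 10996181/31933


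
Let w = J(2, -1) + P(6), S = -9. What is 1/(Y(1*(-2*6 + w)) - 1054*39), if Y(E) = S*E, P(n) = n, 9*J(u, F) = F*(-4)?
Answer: -1/41056 ≈ -2.4357e-5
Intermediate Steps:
J(u, F) = -4*F/9 (J(u, F) = (F*(-4))/9 = (-4*F)/9 = -4*F/9)
w = 58/9 (w = -4/9*(-1) + 6 = 4/9 + 6 = 58/9 ≈ 6.4444)
Y(E) = -9*E
1/(Y(1*(-2*6 + w)) - 1054*39) = 1/(-9*(-2*6 + 58/9) - 1054*39) = 1/(-9*(-12 + 58/9) - 41106) = 1/(-9*(-50)/9 - 41106) = 1/(-9*(-50/9) - 41106) = 1/(50 - 41106) = 1/(-41056) = -1/41056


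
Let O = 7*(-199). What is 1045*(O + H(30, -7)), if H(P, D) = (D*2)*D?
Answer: -1353275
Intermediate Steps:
O = -1393
H(P, D) = 2*D**2 (H(P, D) = (2*D)*D = 2*D**2)
1045*(O + H(30, -7)) = 1045*(-1393 + 2*(-7)**2) = 1045*(-1393 + 2*49) = 1045*(-1393 + 98) = 1045*(-1295) = -1353275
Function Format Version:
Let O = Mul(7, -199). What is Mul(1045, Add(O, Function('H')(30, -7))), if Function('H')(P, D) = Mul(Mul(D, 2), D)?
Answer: -1353275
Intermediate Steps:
O = -1393
Function('H')(P, D) = Mul(2, Pow(D, 2)) (Function('H')(P, D) = Mul(Mul(2, D), D) = Mul(2, Pow(D, 2)))
Mul(1045, Add(O, Function('H')(30, -7))) = Mul(1045, Add(-1393, Mul(2, Pow(-7, 2)))) = Mul(1045, Add(-1393, Mul(2, 49))) = Mul(1045, Add(-1393, 98)) = Mul(1045, -1295) = -1353275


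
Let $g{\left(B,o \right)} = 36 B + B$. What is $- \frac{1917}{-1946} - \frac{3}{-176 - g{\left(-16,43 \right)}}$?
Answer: $\frac{395817}{404768} \approx 0.97789$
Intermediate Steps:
$g{\left(B,o \right)} = 37 B$
$- \frac{1917}{-1946} - \frac{3}{-176 - g{\left(-16,43 \right)}} = - \frac{1917}{-1946} - \frac{3}{-176 - 37 \left(-16\right)} = \left(-1917\right) \left(- \frac{1}{1946}\right) - \frac{3}{-176 - -592} = \frac{1917}{1946} - \frac{3}{-176 + 592} = \frac{1917}{1946} - \frac{3}{416} = \frac{395817}{404768}$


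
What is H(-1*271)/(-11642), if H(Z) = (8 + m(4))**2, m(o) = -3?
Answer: -25/11642 ≈ -0.0021474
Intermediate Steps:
H(Z) = 25 (H(Z) = (8 - 3)**2 = 5**2 = 25)
H(-1*271)/(-11642) = 25/(-11642) = 25*(-1/11642) = -25/11642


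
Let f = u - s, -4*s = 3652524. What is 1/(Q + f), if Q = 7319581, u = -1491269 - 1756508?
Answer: 1/4984935 ≈ 2.0060e-7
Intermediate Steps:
u = -3247777
s = -913131 (s = -¼*3652524 = -913131)
f = -2334646 (f = -3247777 - 1*(-913131) = -3247777 + 913131 = -2334646)
1/(Q + f) = 1/(7319581 - 2334646) = 1/4984935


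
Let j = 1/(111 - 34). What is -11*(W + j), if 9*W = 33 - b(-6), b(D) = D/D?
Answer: -2473/63 ≈ -39.254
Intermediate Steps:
b(D) = 1
j = 1/77 ≈ 0.012987
W = 32/9 (W = (33 - 1*1)/9 = (33 - 1)/9 = (⅑)*32 = 32/9 ≈ 3.5556)
-11*(W + j) = -11*(32/9 + 1/77) = -11*2473/693 = -2473/63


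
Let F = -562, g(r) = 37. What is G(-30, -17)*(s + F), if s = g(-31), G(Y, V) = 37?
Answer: -19425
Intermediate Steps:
s = 37
G(-30, -17)*(s + F) = 37*(37 - 562) = 37*(-525) = -19425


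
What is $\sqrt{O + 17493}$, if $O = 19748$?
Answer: $\sqrt{37241} \approx 192.98$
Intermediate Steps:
$\sqrt{O + 17493} = \sqrt{19748 + 17493} = \sqrt{37241}$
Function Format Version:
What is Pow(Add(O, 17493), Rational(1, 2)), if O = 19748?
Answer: Pow(37241, Rational(1, 2)) ≈ 192.98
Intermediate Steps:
Pow(Add(O, 17493), Rational(1, 2)) = Pow(Add(19748, 17493), Rational(1, 2)) = Pow(37241, Rational(1, 2))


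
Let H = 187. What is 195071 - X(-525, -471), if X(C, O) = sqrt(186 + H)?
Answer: 195071 - sqrt(373) ≈ 1.9505e+5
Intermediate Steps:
X(C, O) = sqrt(373) (X(C, O) = sqrt(186 + 187) = sqrt(373))
195071 - X(-525, -471) = 195071 - sqrt(373)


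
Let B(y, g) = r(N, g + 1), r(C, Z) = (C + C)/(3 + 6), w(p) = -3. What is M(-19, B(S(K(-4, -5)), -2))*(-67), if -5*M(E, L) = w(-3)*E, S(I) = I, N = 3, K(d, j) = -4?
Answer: 3819/5 ≈ 763.80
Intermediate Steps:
r(C, Z) = 2*C/9 (r(C, Z) = (2*C)/9 = (2*C)*(⅑) = 2*C/9)
B(y, g) = ⅔ (B(y, g) = (2/9)*3 = ⅔)
M(E, L) = 3*E/5 (M(E, L) = -(-3)*E/5 = 3*E/5)
M(-19, B(S(K(-4, -5)), -2))*(-67) = ((⅗)*(-19))*(-67) = -57/5*(-67) = 3819/5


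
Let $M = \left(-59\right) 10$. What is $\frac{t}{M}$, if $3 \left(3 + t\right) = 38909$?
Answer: $- \frac{3890}{177} \approx -21.977$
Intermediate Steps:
$t = \frac{38900}{3}$ ($t = -3 + \frac{1}{3} \cdot 38909 = -3 + \frac{38909}{3} = \frac{38900}{3} \approx 12967.0$)
$M = -590$
$\frac{t}{M} = \frac{38900}{3 \left(-590\right)} = \frac{38900}{3} \left(- \frac{1}{590}\right) = - \frac{3890}{177}$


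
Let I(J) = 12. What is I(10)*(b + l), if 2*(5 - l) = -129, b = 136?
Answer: 2466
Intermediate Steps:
l = 139/2 (l = 5 - 1/2*(-129) = 5 + 129/2 = 139/2 ≈ 69.500)
I(10)*(b + l) = 12*(136 + 139/2) = 12*(411/2) = 2466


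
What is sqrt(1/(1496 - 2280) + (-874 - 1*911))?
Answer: I*sqrt(1399441)/28 ≈ 42.249*I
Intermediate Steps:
sqrt(1/(1496 - 2280) + (-874 - 1*911)) = sqrt(1/(-784) + (-874 - 911)) = sqrt(-1/784 - 1785) = sqrt(-1399441/784) = I*sqrt(1399441)/28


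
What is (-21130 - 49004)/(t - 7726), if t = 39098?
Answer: -35067/15686 ≈ -2.2356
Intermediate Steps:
(-21130 - 49004)/(t - 7726) = (-21130 - 49004)/(39098 - 7726) = -70134/31372 = -70134*1/31372 = -35067/15686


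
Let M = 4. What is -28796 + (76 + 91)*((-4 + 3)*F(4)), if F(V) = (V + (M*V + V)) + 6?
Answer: -33806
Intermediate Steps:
F(V) = 6 + 6*V (F(V) = (V + (4*V + V)) + 6 = (V + 5*V) + 6 = 6*V + 6 = 6 + 6*V)
-28796 + (76 + 91)*((-4 + 3)*F(4)) = -28796 + (76 + 91)*((-4 + 3)*(6 + 6*4)) = -28796 + 167*(-(6 + 24)) = -28796 + 167*(-1*30) = -28796 + 167*(-30) = -28796 - 5010 = -33806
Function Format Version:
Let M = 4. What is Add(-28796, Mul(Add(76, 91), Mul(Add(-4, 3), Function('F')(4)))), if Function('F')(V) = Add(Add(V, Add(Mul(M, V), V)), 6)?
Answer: -33806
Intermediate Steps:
Function('F')(V) = Add(6, Mul(6, V)) (Function('F')(V) = Add(Add(V, Add(Mul(4, V), V)), 6) = Add(Add(V, Mul(5, V)), 6) = Add(Mul(6, V), 6) = Add(6, Mul(6, V)))
Add(-28796, Mul(Add(76, 91), Mul(Add(-4, 3), Function('F')(4)))) = Add(-28796, Mul(Add(76, 91), Mul(Add(-4, 3), Add(6, Mul(6, 4))))) = Add(-28796, Mul(167, Mul(-1, Add(6, 24)))) = Add(-28796, Mul(167, Mul(-1, 30))) = Add(-28796, Mul(167, -30)) = Add(-28796, -5010) = -33806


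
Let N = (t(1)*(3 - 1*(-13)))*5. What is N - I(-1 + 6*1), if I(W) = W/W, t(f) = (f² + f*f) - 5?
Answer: -241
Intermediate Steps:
t(f) = -5 + 2*f² (t(f) = (f² + f²) - 5 = 2*f² - 5 = -5 + 2*f²)
I(W) = 1
N = -240 (N = ((-5 + 2*1²)*(3 - 1*(-13)))*5 = ((-5 + 2*1)*(3 + 13))*5 = ((-5 + 2)*16)*5 = -3*16*5 = -48*5 = -240)
N - I(-1 + 6*1) = -240 - 1*1 = -240 - 1 = -241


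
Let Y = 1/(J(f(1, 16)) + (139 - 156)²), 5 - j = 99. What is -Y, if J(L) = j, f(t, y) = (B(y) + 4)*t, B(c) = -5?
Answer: -1/195 ≈ -0.0051282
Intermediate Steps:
j = -94 (j = 5 - 1*99 = 5 - 99 = -94)
f(t, y) = -t (f(t, y) = (-5 + 4)*t = -t)
J(L) = -94
Y = 1/195 (Y = 1/(-94 + (139 - 156)²) = 1/(-94 + (-17)²) = 1/(-94 + 289) = 1/195 ≈ 0.0051282)
-Y = -1*1/195 = -1/195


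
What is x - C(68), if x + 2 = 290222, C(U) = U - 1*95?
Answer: 290247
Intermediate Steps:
C(U) = -95 + U (C(U) = U - 95 = -95 + U)
x = 290220 (x = -2 + 290222 = 290220)
x - C(68) = 290220 - (-95 + 68) = 290220 - 1*(-27) = 290220 + 27 = 290247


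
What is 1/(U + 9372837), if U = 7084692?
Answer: 1/16457529 ≈ 6.0762e-8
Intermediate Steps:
1/(U + 9372837) = 1/(7084692 + 9372837) = 1/16457529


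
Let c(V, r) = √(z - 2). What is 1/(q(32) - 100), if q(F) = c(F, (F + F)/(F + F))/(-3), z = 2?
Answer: -1/100 ≈ -0.010000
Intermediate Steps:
c(V, r) = 0 (c(V, r) = √(2 - 2) = √0 = 0)
q(F) = 0 (q(F) = 0/(-3) = 0*(-⅓) = 0)
1/(q(32) - 100) = 1/(0 - 100) = 1/(-100) = -1/100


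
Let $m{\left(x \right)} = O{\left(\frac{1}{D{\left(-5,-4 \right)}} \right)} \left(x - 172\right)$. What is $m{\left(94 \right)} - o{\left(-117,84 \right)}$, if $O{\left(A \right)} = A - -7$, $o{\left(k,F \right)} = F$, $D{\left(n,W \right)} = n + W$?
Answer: $- \frac{1864}{3} \approx -621.33$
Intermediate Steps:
$D{\left(n,W \right)} = W + n$
$O{\left(A \right)} = 7 + A$ ($O{\left(A \right)} = A + 7 = 7 + A$)
$m{\left(x \right)} = - \frac{10664}{9} + \frac{62 x}{9}$ ($m{\left(x \right)} = \left(7 + \frac{1}{-4 - 5}\right) \left(x - 172\right) = \left(7 + \frac{1}{-9}\right) \left(-172 + x\right) = \left(7 - \frac{1}{9}\right) \left(-172 + x\right) = \frac{62 \left(-172 + x\right)}{9} = - \frac{10664}{9} + \frac{62 x}{9}$)
$m{\left(94 \right)} - o{\left(-117,84 \right)} = \left(- \frac{10664}{9} + \frac{62}{9} \cdot 94\right) - 84 = \left(- \frac{10664}{9} + \frac{5828}{9}\right) - 84 = - \frac{1612}{3} - 84 = - \frac{1864}{3}$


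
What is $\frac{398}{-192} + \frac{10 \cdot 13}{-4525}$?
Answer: $- \frac{182591}{86880} \approx -2.1016$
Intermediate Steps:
$\frac{398}{-192} + \frac{10 \cdot 13}{-4525} = 398 \left(- \frac{1}{192}\right) + 130 \left(- \frac{1}{4525}\right) = - \frac{199}{96} - \frac{26}{905} = - \frac{182591}{86880}$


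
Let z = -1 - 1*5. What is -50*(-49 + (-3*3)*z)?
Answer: -250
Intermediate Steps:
z = -6 (z = -1 - 5 = -6)
-50*(-49 + (-3*3)*z) = -50*(-49 - 3*3*(-6)) = -50*(-49 - 9*(-6)) = -50*(-49 + 54) = -50*5 = -250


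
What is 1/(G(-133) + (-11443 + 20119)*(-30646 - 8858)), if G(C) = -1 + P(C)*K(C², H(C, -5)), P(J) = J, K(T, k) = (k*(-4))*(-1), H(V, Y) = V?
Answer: -1/342665949 ≈ -2.9183e-9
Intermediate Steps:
K(T, k) = 4*k (K(T, k) = -4*k*(-1) = 4*k)
G(C) = -1 + 4*C² (G(C) = -1 + C*(4*C) = -1 + 4*C²)
1/(G(-133) + (-11443 + 20119)*(-30646 - 8858)) = 1/((-1 + 4*(-133)²) + (-11443 + 20119)*(-30646 - 8858)) = 1/((-1 + 4*17689) + 8676*(-39504)) = 1/((-1 + 70756) - 342736704) = 1/(70755 - 342736704) = 1/(-342665949) = -1/342665949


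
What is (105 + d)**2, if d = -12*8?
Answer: 81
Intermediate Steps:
d = -96
(105 + d)**2 = (105 - 96)**2 = 9**2 = 81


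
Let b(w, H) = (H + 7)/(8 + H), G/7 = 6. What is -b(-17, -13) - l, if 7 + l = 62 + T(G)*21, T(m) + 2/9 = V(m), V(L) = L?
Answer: -14003/15 ≈ -933.53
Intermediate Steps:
G = 42 (G = 7*6 = 42)
T(m) = -2/9 + m
b(w, H) = (7 + H)/(8 + H)
l = 2797/3 (l = -7 + (62 + (-2/9 + 42)*21) = -7 + (62 + (376/9)*21) = -7 + (62 + 2632/3) = -7 + 2818/3 = 2797/3 ≈ 932.33)
-b(-17, -13) - l = -(7 - 13)/(8 - 13) - 1*2797/3 = -(-6)/(-5) - 2797/3 = -(-1)*(-6)/5 - 2797/3 = -1*6/5 - 2797/3 = -6/5 - 2797/3 = -14003/15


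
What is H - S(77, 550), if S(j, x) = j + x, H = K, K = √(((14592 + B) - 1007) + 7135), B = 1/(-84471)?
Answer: -627 + √147844448621049/84471 ≈ -483.06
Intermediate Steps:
B = -1/84471 ≈ -1.1838e-5
K = √147844448621049/84471 (K = √(((14592 - 1/84471) - 1007) + 7135) = √((1232600831/84471 - 1007) + 7135) = √(1147538534/84471 + 7135) = √(1750239119/84471) = √147844448621049/84471 ≈ 143.94)
H = √147844448621049/84471 ≈ 143.94
H - S(77, 550) = √147844448621049/84471 - (77 + 550) = √147844448621049/84471 - 1*627 = √147844448621049/84471 - 627 = -627 + √147844448621049/84471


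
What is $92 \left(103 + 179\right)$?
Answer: $25944$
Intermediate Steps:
$92 \left(103 + 179\right) = 92 \cdot 282 = 25944$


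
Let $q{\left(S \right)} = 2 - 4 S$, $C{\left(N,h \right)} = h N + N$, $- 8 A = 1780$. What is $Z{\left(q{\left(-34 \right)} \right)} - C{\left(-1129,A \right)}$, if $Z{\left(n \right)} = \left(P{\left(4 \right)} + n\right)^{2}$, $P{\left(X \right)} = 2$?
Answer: $- \frac{460947}{2} \approx -2.3047 \cdot 10^{5}$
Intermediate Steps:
$A = - \frac{445}{2}$ ($A = \left(- \frac{1}{8}\right) 1780 = - \frac{445}{2} \approx -222.5$)
$C{\left(N,h \right)} = N + N h$ ($C{\left(N,h \right)} = N h + N = N + N h$)
$Z{\left(n \right)} = \left(2 + n\right)^{2}$
$Z{\left(q{\left(-34 \right)} \right)} - C{\left(-1129,A \right)} = \left(2 + \left(2 - -136\right)\right)^{2} - - 1129 \left(1 - \frac{445}{2}\right) = \left(2 + \left(2 + 136\right)\right)^{2} - \left(-1129\right) \left(- \frac{443}{2}\right) = \left(2 + 138\right)^{2} - \frac{500147}{2} = 140^{2} - \frac{500147}{2} = 19600 - \frac{500147}{2} = - \frac{460947}{2}$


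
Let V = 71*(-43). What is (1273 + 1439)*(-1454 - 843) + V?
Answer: -6232517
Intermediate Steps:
V = -3053
(1273 + 1439)*(-1454 - 843) + V = (1273 + 1439)*(-1454 - 843) - 3053 = 2712*(-2297) - 3053 = -6229464 - 3053 = -6232517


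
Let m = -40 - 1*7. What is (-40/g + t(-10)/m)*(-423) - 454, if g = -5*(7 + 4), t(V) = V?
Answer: -9368/11 ≈ -851.64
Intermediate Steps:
m = -47 (m = -40 - 7 = -47)
g = -55 (g = -5*11 = -55)
(-40/g + t(-10)/m)*(-423) - 454 = (-40/(-55) - 10/(-47))*(-423) - 454 = (-40*(-1/55) - 10*(-1/47))*(-423) - 454 = (8/11 + 10/47)*(-423) - 454 = (486/517)*(-423) - 454 = -4374/11 - 454 = -9368/11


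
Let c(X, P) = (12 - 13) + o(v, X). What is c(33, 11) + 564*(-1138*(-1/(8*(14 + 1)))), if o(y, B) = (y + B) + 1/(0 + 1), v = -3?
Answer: 26893/5 ≈ 5378.6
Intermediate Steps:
o(y, B) = 1 + B + y (o(y, B) = (B + y) + 1/1 = (B + y) + 1 = 1 + B + y)
c(X, P) = -3 + X (c(X, P) = (12 - 13) + (1 + X - 3) = -1 + (-2 + X) = -3 + X)
c(33, 11) + 564*(-1138*(-1/(8*(14 + 1)))) = (-3 + 33) + 564*(-1138*(-1/(8*(14 + 1)))) = 30 + 564*(-1138/((-8*15))) = 30 + 564*(-1138/(-120)) = 30 + 564*(-1138*(-1/120)) = 30 + 564*(569/60) = 30 + 26743/5 = 26893/5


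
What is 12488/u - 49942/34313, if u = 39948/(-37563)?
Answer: -1341480710824/114227977 ≈ -11744.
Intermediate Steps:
u = -13316/12521 (u = 39948*(-1/37563) = -13316/12521 ≈ -1.0635)
12488/u - 49942/34313 = 12488/(-13316/12521) - 49942/34313 = 12488*(-12521/13316) - 49942*1/34313 = -39090562/3329 - 49942/34313 = -1341480710824/114227977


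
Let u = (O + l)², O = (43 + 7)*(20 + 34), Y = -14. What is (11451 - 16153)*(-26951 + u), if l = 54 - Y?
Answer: -35899172846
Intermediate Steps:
l = 68 (l = 54 - 1*(-14) = 54 + 14 = 68)
O = 2700 (O = 50*54 = 2700)
u = 7661824 (u = (2700 + 68)² = 2768² = 7661824)
(11451 - 16153)*(-26951 + u) = (11451 - 16153)*(-26951 + 7661824) = -4702*7634873 = -35899172846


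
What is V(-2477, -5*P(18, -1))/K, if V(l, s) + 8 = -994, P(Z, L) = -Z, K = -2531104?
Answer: 501/1265552 ≈ 0.00039587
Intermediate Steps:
V(l, s) = -1002 (V(l, s) = -8 - 994 = -1002)
V(-2477, -5*P(18, -1))/K = -1002/(-2531104) = -1002*(-1/2531104) = 501/1265552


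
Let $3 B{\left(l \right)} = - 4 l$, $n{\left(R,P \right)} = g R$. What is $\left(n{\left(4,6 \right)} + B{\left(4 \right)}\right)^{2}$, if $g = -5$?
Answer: $\frac{5776}{9} \approx 641.78$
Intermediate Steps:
$n{\left(R,P \right)} = - 5 R$
$B{\left(l \right)} = - \frac{4 l}{3}$ ($B{\left(l \right)} = \frac{\left(-4\right) l}{3} = - \frac{4 l}{3}$)
$\left(n{\left(4,6 \right)} + B{\left(4 \right)}\right)^{2} = \left(\left(-5\right) 4 - \frac{16}{3}\right)^{2} = \left(-20 - \frac{16}{3}\right)^{2} = \left(- \frac{76}{3}\right)^{2} = \frac{5776}{9}$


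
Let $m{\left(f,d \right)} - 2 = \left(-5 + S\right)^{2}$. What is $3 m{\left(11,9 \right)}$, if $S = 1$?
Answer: $54$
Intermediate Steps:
$m{\left(f,d \right)} = 18$ ($m{\left(f,d \right)} = 2 + \left(-5 + 1\right)^{2} = 2 + \left(-4\right)^{2} = 2 + 16 = 18$)
$3 m{\left(11,9 \right)} = 3 \cdot 18 = 54$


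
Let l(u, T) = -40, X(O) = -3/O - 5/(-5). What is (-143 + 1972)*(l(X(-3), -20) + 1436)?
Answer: 2553284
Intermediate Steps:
X(O) = 1 - 3/O (X(O) = -3/O - 5*(-⅕) = -3/O + 1 = 1 - 3/O)
(-143 + 1972)*(l(X(-3), -20) + 1436) = (-143 + 1972)*(-40 + 1436) = 1829*1396 = 2553284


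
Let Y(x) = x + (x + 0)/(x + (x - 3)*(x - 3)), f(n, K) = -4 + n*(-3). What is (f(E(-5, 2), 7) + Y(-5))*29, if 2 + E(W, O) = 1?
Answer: -10411/59 ≈ -176.46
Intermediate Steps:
E(W, O) = -1 (E(W, O) = -2 + 1 = -1)
f(n, K) = -4 - 3*n
Y(x) = x + x/(x + (-3 + x)²) (Y(x) = x + x/(x + (-3 + x)*(-3 + x)) = x + x/(x + (-3 + x)²))
(f(E(-5, 2), 7) + Y(-5))*29 = ((-4 - 3*(-1)) - 5*(1 - 5 + (-3 - 5)²)/(-5 + (-3 - 5)²))*29 = ((-4 + 3) - 5*(1 - 5 + (-8)²)/(-5 + (-8)²))*29 = (-1 - 5*(1 - 5 + 64)/(-5 + 64))*29 = (-1 - 5*60/59)*29 = (-1 - 5*1/59*60)*29 = (-1 - 300/59)*29 = -359/59*29 = -10411/59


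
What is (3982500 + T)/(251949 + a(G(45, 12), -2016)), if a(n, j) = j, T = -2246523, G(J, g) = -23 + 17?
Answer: 578659/83311 ≈ 6.9458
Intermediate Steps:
G(J, g) = -6
(3982500 + T)/(251949 + a(G(45, 12), -2016)) = (3982500 - 2246523)/(251949 - 2016) = 1735977/249933 = 1735977*(1/249933) = 578659/83311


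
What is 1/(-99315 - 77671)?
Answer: -1/176986 ≈ -5.6502e-6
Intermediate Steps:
1/(-99315 - 77671) = 1/(-176986) = -1/176986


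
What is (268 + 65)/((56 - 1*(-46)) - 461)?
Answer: -333/359 ≈ -0.92758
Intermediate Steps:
(268 + 65)/((56 - 1*(-46)) - 461) = 333/((56 + 46) - 461) = 333/(102 - 461) = 333/(-359) = 333*(-1/359) = -333/359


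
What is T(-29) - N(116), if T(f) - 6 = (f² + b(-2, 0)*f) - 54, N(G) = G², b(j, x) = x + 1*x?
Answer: -12663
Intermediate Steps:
b(j, x) = 2*x (b(j, x) = x + x = 2*x)
T(f) = -48 + f² (T(f) = 6 + ((f² + (2*0)*f) - 54) = 6 + ((f² + 0*f) - 54) = 6 + ((f² + 0) - 54) = 6 + (f² - 54) = 6 + (-54 + f²) = -48 + f²)
T(-29) - N(116) = (-48 + (-29)²) - 1*116² = (-48 + 841) - 1*13456 = 793 - 13456 = -12663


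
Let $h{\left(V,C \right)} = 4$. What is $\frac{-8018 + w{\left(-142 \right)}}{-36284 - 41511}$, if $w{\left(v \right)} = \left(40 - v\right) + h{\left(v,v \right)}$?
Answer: $\frac{7832}{77795} \approx 0.10067$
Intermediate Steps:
$w{\left(v \right)} = 44 - v$ ($w{\left(v \right)} = \left(40 - v\right) + 4 = 44 - v$)
$\frac{-8018 + w{\left(-142 \right)}}{-36284 - 41511} = \frac{-8018 + \left(44 - -142\right)}{-36284 - 41511} = \frac{-8018 + \left(44 + 142\right)}{-77795} = \left(-8018 + 186\right) \left(- \frac{1}{77795}\right) = \left(-7832\right) \left(- \frac{1}{77795}\right) = \frac{7832}{77795}$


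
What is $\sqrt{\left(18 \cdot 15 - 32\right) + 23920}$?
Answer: $\sqrt{24158} \approx 155.43$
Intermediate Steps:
$\sqrt{\left(18 \cdot 15 - 32\right) + 23920} = \sqrt{\left(270 - 32\right) + 23920} = \sqrt{238 + 23920} = \sqrt{24158}$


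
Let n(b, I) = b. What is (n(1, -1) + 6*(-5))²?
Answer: 841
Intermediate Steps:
(n(1, -1) + 6*(-5))² = (1 + 6*(-5))² = (1 - 30)² = (-29)² = 841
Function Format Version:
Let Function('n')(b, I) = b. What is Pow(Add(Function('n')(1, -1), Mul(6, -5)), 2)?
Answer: 841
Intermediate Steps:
Pow(Add(Function('n')(1, -1), Mul(6, -5)), 2) = Pow(Add(1, Mul(6, -5)), 2) = Pow(Add(1, -30), 2) = Pow(-29, 2) = 841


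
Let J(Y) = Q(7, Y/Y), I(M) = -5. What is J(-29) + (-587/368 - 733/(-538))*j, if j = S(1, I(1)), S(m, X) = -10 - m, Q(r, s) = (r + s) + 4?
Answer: 1441245/98992 ≈ 14.559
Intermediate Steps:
Q(r, s) = 4 + r + s
j = -11 (j = -10 - 1*1 = -10 - 1 = -11)
J(Y) = 12 (J(Y) = 4 + 7 + Y/Y = 4 + 7 + 1 = 12)
J(-29) + (-587/368 - 733/(-538))*j = 12 + (-587/368 - 733/(-538))*(-11) = 12 + (-587*1/368 - 733*(-1/538))*(-11) = 12 + (-587/368 + 733/538)*(-11) = 12 - 23031/98992*(-11) = 12 + 253341/98992 = 1441245/98992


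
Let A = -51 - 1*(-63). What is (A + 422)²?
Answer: 188356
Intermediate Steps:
A = 12 (A = -51 + 63 = 12)
(A + 422)² = (12 + 422)² = 434² = 188356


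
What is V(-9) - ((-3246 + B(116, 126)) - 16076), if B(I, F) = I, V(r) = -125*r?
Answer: 20331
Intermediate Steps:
V(-9) - ((-3246 + B(116, 126)) - 16076) = -125*(-9) - ((-3246 + 116) - 16076) = 1125 - (-3130 - 16076) = 1125 - 1*(-19206) = 1125 + 19206 = 20331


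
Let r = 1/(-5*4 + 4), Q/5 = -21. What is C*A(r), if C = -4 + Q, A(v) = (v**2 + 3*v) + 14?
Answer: -385533/256 ≈ -1506.0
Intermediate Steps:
Q = -105 (Q = 5*(-21) = -105)
r = -1/16 (r = 1/(-20 + 4) = 1/(-16) = -1/16 ≈ -0.062500)
A(v) = 14 + v**2 + 3*v
C = -109 (C = -4 - 105 = -109)
C*A(r) = -109*(14 + (-1/16)**2 + 3*(-1/16)) = -109*(14 + 1/256 - 3/16) = -109*3537/256 = -385533/256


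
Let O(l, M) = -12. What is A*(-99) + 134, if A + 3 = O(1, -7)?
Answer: 1619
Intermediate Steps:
A = -15 (A = -3 - 12 = -15)
A*(-99) + 134 = -15*(-99) + 134 = 1485 + 134 = 1619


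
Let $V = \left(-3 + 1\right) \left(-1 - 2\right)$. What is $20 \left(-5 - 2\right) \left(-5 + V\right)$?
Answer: $-140$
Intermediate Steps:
$V = 6$ ($V = \left(-2\right) \left(-3\right) = 6$)
$20 \left(-5 - 2\right) \left(-5 + V\right) = 20 \left(-5 - 2\right) \left(-5 + 6\right) = 20 \left(-5 - 2\right) 1 = 20 \left(\left(-7\right) 1\right) = 20 \left(-7\right) = -140$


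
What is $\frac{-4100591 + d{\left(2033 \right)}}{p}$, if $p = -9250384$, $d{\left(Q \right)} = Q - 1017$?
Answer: $\frac{4099575}{9250384} \approx 0.44318$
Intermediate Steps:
$d{\left(Q \right)} = -1017 + Q$ ($d{\left(Q \right)} = Q - 1017 = -1017 + Q$)
$\frac{-4100591 + d{\left(2033 \right)}}{p} = \frac{-4100591 + \left(-1017 + 2033\right)}{-9250384} = \left(-4100591 + 1016\right) \left(- \frac{1}{9250384}\right) = \left(-4099575\right) \left(- \frac{1}{9250384}\right) = \frac{4099575}{9250384}$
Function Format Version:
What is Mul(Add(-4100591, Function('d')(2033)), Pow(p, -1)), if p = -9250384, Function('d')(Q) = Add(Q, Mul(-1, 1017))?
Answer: Rational(4099575, 9250384) ≈ 0.44318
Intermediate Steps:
Function('d')(Q) = Add(-1017, Q) (Function('d')(Q) = Add(Q, -1017) = Add(-1017, Q))
Mul(Add(-4100591, Function('d')(2033)), Pow(p, -1)) = Mul(Add(-4100591, Add(-1017, 2033)), Pow(-9250384, -1)) = Mul(Add(-4100591, 1016), Rational(-1, 9250384)) = Mul(-4099575, Rational(-1, 9250384)) = Rational(4099575, 9250384)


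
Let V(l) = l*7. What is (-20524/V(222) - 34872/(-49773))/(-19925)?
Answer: 23032142/36693899925 ≈ 0.00062768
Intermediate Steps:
V(l) = 7*l
(-20524/V(222) - 34872/(-49773))/(-19925) = (-20524/(7*222) - 34872/(-49773))/(-19925) = (-20524/1554 - 34872*(-1/49773))*(-1/19925) = (-20524*1/1554 + 11624/16591)*(-1/19925) = (-1466/111 + 11624/16591)*(-1/19925) = -23032142/1841601*(-1/19925) = 23032142/36693899925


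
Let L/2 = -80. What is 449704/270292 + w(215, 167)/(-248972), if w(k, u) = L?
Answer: 7000434438/4205946239 ≈ 1.6644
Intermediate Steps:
L = -160 (L = 2*(-80) = -160)
w(k, u) = -160
449704/270292 + w(215, 167)/(-248972) = 449704/270292 - 160/(-248972) = 449704*(1/270292) - 160*(-1/248972) = 112426/67573 + 40/62243 = 7000434438/4205946239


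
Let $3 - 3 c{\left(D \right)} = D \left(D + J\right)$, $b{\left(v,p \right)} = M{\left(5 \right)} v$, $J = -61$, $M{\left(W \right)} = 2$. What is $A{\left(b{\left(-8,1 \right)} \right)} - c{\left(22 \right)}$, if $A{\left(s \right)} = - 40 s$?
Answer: $353$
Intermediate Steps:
$b{\left(v,p \right)} = 2 v$
$c{\left(D \right)} = 1 - \frac{D \left(-61 + D\right)}{3}$ ($c{\left(D \right)} = 1 - \frac{D \left(D - 61\right)}{3} = 1 - \frac{D \left(-61 + D\right)}{3}$)
$A{\left(b{\left(-8,1 \right)} \right)} - c{\left(22 \right)} = - 40 \cdot 2 \left(-8\right) - \left(1 - \frac{22^{2}}{3} + \frac{61}{3} \cdot 22\right) = \left(-40\right) \left(-16\right) - \left(1 - \frac{484}{3} + \frac{1342}{3}\right) = 640 - \left(1 - \frac{484}{3} + \frac{1342}{3}\right) = 640 - 287 = 353$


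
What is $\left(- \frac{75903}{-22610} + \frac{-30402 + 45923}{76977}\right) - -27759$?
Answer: $\frac{48319344432271}{1740449970} \approx 27763.0$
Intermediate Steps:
$\left(- \frac{75903}{-22610} + \frac{-30402 + 45923}{76977}\right) - -27759 = \left(\left(-75903\right) \left(- \frac{1}{22610}\right) + 15521 \cdot \frac{1}{76977}\right) + 27759 = \left(\frac{75903}{22610} + \frac{15521}{76977}\right) + 27759 = \frac{6193715041}{1740449970} + 27759 = \frac{48319344432271}{1740449970}$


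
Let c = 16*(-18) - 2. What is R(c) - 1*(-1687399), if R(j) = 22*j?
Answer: 1681019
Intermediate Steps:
c = -290 (c = -288 - 2 = -290)
R(c) - 1*(-1687399) = 22*(-290) - 1*(-1687399) = -6380 + 1687399 = 1681019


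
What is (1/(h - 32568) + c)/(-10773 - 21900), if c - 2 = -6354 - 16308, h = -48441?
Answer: 1835663941/2646807057 ≈ 0.69354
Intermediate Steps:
c = -22660 (c = 2 + (-6354 - 16308) = 2 - 22662 = -22660)
(1/(h - 32568) + c)/(-10773 - 21900) = (1/(-48441 - 32568) - 22660)/(-10773 - 21900) = (1/(-81009) - 22660)/(-32673) = (-1/81009 - 22660)*(-1/32673) = -1835663941/81009*(-1/32673) = 1835663941/2646807057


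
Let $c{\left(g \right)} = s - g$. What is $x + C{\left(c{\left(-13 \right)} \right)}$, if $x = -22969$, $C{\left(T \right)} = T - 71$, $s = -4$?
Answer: $-23031$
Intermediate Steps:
$c{\left(g \right)} = -4 - g$
$C{\left(T \right)} = -71 + T$
$x + C{\left(c{\left(-13 \right)} \right)} = -22969 - 62 = -23031$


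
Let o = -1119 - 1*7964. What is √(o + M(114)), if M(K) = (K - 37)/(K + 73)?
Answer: 6*I*√72913/17 ≈ 95.303*I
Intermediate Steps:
o = -9083 (o = -1119 - 7964 = -9083)
M(K) = (-37 + K)/(73 + K)
√(o + M(114)) = √(-9083 + (-37 + 114)/(73 + 114)) = √(-9083 + 77/187) = √(-9083 + (1/187)*77) = √(-9083 + 7/17) = √(-154404/17) = 6*I*√72913/17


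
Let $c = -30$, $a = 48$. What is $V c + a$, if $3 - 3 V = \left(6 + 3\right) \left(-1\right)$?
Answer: $-72$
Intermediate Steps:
$V = 4$ ($V = 1 - \frac{\left(6 + 3\right) \left(-1\right)}{3} = 1 - \frac{9 \left(-1\right)}{3} = 1 - -3 = 1 + 3 = 4$)
$V c + a = 4 \left(-30\right) + 48 = -120 + 48 = -72$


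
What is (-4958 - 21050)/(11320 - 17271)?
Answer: 26008/5951 ≈ 4.3704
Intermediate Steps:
(-4958 - 21050)/(11320 - 17271) = -26008/(-5951) = -26008*(-1/5951) = 26008/5951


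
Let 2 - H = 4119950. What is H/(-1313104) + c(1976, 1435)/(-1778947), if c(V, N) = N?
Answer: 1831821207629/583985605372 ≈ 3.1368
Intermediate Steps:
H = -4119948 (H = 2 - 1*4119950 = 2 - 4119950 = -4119948)
H/(-1313104) + c(1976, 1435)/(-1778947) = -4119948/(-1313104) + 1435/(-1778947) = -4119948*(-1/1313104) + 1435*(-1/1778947) = 1029987/328276 - 1435/1778947 = 1831821207629/583985605372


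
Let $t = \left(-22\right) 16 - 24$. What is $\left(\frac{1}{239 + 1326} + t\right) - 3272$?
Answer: $- \frac{5709119}{1565} \approx -3648.0$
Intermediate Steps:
$t = -376$ ($t = -352 - 24 = -376$)
$\left(\frac{1}{239 + 1326} + t\right) - 3272 = \left(\frac{1}{239 + 1326} - 376\right) - 3272 = \left(\frac{1}{1565} - 376\right) - 3272 = - \frac{588439}{1565} - 3272 = - \frac{5709119}{1565}$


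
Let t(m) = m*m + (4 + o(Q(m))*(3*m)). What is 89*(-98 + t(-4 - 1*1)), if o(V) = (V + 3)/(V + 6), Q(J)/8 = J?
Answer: -258189/34 ≈ -7593.8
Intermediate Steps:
Q(J) = 8*J
o(V) = (3 + V)/(6 + V)
t(m) = 4 + m² + 3*m*(3 + 8*m)/(6 + 8*m) (t(m) = m*m + (4 + ((3 + 8*m)/(6 + 8*m))*(3*m)) = m² + (4 + 3*m*(3 + 8*m)/(6 + 8*m)) = 4 + m² + 3*m*(3 + 8*m)/(6 + 8*m))
89*(-98 + t(-4 - 1*1)) = 89*(-98 + (24 + 8*(-4 - 1*1)³ + 30*(-4 - 1*1)² + 41*(-4 - 1*1))/(2*(3 + 4*(-4 - 1*1)))) = 89*(-98 + (24 + 8*(-4 - 1)³ + 30*(-4 - 1)² + 41*(-4 - 1))/(2*(3 + 4*(-4 - 1)))) = 89*(-98 + (24 + 8*(-5)³ + 30*(-5)² + 41*(-5))/(2*(3 + 4*(-5)))) = 89*(-98 + (24 + 8*(-125) + 30*25 - 205)/(2*(3 - 20))) = 89*(-98 + (½)*(24 - 1000 + 750 - 205)/(-17)) = 89*(-98 + (½)*(-1/17)*(-431)) = 89*(-98 + 431/34) = 89*(-2901/34) = -258189/34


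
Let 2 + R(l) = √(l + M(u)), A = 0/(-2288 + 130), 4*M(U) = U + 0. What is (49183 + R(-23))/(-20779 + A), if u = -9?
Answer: -4471/1889 - I*√101/41558 ≈ -2.3669 - 0.00024183*I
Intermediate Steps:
M(U) = U/4 (M(U) = (U + 0)/4 = U/4)
A = 0 (A = 0/(-2158) = 0*(-1/2158) = 0)
R(l) = -2 + √(-9/4 + l) (R(l) = -2 + √(l + (¼)*(-9)) = -2 + √(l - 9/4) = -2 + √(-9/4 + l))
(49183 + R(-23))/(-20779 + A) = (49183 + (-2 + √(-9 + 4*(-23))/2))/(-20779 + 0) = (49183 + (-2 + √(-9 - 92)/2))/(-20779) = (49183 + (-2 + √(-101)/2))*(-1/20779) = (49183 + (-2 + (I*√101)/2))*(-1/20779) = (49183 + (-2 + I*√101/2))*(-1/20779) = (49181 + I*√101/2)*(-1/20779) = -4471/1889 - I*√101/41558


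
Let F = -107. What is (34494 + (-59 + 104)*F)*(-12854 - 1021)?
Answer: -411796125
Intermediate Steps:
(34494 + (-59 + 104)*F)*(-12854 - 1021) = (34494 + (-59 + 104)*(-107))*(-12854 - 1021) = (34494 + 45*(-107))*(-13875) = (34494 - 4815)*(-13875) = 29679*(-13875) = -411796125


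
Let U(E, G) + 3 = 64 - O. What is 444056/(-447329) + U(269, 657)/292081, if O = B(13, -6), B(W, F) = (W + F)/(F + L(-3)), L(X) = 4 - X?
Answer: -129676164770/130656301649 ≈ -0.99250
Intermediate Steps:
B(W, F) = (F + W)/(7 + F) (B(W, F) = (W + F)/(F + (4 - 1*(-3))) = (F + W)/(F + (4 + 3)) = (F + W)/(F + 7) = (F + W)/(7 + F))
O = 7 (O = (-6 + 13)/(7 - 6) = 7/1 = 1*7 = 7)
U(E, G) = 54 (U(E, G) = -3 + (64 - 1*7) = -3 + (64 - 7) = -3 + 57 = 54)
444056/(-447329) + U(269, 657)/292081 = 444056/(-447329) + 54/292081 = 444056*(-1/447329) + 54*(1/292081) = -444056/447329 + 54/292081 = -129676164770/130656301649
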